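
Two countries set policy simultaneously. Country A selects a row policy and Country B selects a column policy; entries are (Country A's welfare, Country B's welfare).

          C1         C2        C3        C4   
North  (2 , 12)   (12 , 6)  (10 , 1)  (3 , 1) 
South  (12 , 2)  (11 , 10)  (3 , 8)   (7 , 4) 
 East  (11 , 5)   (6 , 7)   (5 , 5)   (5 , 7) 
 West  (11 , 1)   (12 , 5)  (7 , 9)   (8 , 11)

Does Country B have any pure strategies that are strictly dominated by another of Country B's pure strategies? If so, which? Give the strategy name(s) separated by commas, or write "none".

none

C1 is not dominated — it holds its own against C2 at North (12>6); C3 at North (12>1); C4 at North (12>1).
C2: no other strategy beats it everywhere (C1 at South (10>2); C3 at North (6>1); C4 at North (6>1)).
C3 is not dominated — it holds its own against C1 at South (8>2); C2 at West (9>5); C4 at North (1=1).
C4: no other strategy beats it everywhere (C1 at South (4>2); C2 at East (7=7); C3 at North (1=1)).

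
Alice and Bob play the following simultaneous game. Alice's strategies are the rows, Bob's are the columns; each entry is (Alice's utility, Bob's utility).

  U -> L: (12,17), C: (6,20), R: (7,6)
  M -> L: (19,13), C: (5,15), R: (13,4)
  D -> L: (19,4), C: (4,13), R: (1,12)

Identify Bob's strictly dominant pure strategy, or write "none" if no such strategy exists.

C vs L: U: 20>17, M: 15>13, D: 13>4.
C vs R: U: 20>6, M: 15>4, D: 13>12.
C strictly beats every other strategy against every opponent action, so it is strictly dominant.

C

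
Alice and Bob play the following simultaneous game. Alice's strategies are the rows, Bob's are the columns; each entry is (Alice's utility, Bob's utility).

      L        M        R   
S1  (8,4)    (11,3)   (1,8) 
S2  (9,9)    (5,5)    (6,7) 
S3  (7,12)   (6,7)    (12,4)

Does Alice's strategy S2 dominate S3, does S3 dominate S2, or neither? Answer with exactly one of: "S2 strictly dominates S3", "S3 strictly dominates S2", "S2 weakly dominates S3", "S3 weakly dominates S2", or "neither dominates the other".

S2's payoffs vs S3's, by Bob's action — L: 9>7, M: 5<6, R: 6<12.
S2 does better at L but worse at M, R; neither strategy dominates the other.

neither dominates the other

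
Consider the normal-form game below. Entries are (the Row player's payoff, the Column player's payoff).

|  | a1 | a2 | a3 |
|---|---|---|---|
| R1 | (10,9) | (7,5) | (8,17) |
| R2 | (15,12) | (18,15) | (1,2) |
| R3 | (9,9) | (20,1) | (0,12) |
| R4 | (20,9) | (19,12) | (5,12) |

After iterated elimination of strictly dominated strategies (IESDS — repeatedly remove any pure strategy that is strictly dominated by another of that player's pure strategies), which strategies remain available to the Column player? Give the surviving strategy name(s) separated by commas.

For the Row player, R4 strictly dominates R2 on the remaining columns (a1: 20>15, a2: 19>18, a3: 5>1); eliminate R2.
Column a1 is eliminated: a3 beats it against every remaining row (R1: 17>9, R3: 12>9, R4: 12>9).
Among the remaining strategies, none is strictly dominated by another pure strategy of the same player, so the elimination stops.
Surviving strategies — the Row player: {R1, R3, R4}; the Column player: {a2, a3}.

a2, a3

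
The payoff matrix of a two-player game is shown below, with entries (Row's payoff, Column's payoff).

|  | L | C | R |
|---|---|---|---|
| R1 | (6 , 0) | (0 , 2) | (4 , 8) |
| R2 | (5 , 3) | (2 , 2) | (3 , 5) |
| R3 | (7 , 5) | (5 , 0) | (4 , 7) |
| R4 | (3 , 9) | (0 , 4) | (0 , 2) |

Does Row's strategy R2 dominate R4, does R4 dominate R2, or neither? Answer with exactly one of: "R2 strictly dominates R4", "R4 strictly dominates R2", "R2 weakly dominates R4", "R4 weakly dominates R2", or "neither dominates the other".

R2 strictly dominates R4

R2's payoffs vs R4's, by Column's action — L: 5>3, C: 2>0, R: 3>0.
R2 gives a strictly higher payoff against every action of Column, so R2 strictly dominates R4.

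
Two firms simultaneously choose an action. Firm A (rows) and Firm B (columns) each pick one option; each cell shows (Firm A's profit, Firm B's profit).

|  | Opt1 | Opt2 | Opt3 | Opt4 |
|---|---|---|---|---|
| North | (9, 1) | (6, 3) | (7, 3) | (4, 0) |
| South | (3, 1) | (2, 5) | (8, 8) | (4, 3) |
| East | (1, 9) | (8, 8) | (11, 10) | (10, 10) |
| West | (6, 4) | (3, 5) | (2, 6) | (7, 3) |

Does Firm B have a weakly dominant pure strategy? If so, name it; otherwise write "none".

Opt3

Opt3 vs Opt1: North: 3>1, South: 8>1, East: 10>9, West: 6>4.
Opt3 vs Opt2: North: 3=3, South: 8>5, East: 10>8, West: 6>5.
Opt3 vs Opt4: North: 3>0, South: 8>3, East: 10=10, West: 6>3.
Opt3 is at least as good as every other strategy against every opponent action, so it is weakly dominant.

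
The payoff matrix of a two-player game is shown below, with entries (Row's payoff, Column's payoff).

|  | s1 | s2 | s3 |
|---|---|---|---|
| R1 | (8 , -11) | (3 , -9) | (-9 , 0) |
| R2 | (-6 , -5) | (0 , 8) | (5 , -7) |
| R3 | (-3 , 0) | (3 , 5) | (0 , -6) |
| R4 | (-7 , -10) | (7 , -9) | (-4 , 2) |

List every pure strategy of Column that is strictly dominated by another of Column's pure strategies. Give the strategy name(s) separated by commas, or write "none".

s1

s1: dominated, since s2 does at least as well everywhere (R1: -9>-11, R2: 8>-5, R3: 5>0, R4: -9>-10).
s2 is not dominated — it holds its own against s1 at R1 (-9>-11); s3 at R2 (8>-7).
s3 is not dominated — it holds its own against s1 at R1 (0>-11); s2 at R1 (0>-9).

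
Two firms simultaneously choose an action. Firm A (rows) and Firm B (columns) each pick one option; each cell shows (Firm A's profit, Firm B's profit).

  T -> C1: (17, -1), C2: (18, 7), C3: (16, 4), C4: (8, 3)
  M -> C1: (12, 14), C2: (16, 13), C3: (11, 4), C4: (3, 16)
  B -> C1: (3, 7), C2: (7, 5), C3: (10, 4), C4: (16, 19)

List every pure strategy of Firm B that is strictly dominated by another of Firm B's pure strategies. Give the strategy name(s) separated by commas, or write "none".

C1: dominated, since C4 does at least as well everywhere (T: 3>-1, M: 16>14, B: 19>7).
C2: no other strategy beats it everywhere (C1 at T (7>-1); C3 at T (7>4); C4 at T (7>3)).
C2 strictly dominates C3 — T: 7>4, M: 13>4, B: 5>4.
Nothing dominates C4: C1 at T (3>-1); C2 at M (16>13); C3 at M (16>4).

C1, C3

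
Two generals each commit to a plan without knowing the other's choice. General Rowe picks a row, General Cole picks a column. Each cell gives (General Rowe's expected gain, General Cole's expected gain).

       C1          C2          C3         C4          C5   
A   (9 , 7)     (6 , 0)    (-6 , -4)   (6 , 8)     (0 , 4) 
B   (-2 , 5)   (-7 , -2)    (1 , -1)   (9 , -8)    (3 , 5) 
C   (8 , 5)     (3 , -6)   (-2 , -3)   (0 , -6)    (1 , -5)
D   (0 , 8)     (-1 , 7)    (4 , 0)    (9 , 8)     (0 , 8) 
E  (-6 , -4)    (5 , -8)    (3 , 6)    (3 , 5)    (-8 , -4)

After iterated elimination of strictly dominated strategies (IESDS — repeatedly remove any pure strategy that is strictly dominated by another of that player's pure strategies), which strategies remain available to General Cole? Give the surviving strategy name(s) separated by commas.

Column C2 is eliminated: C1 beats it against every remaining row (A: 7>0, B: 5>-2, C: 5>-6, D: 8>7, E: -4>-8).
For General Rowe, D strictly dominates E on the remaining columns (C1: 0>-6, C3: 4>3, C4: 9>3, C5: 0>-8); eliminate E.
Column C3 is eliminated: C1 beats it against every remaining row (A: 7>-4, B: 5>-1, C: 5>-3, D: 8>0).
Among the remaining strategies, none is strictly dominated by another pure strategy of the same player, so the elimination stops.
Surviving strategies — General Rowe: {A, B, C, D}; General Cole: {C1, C4, C5}.

C1, C4, C5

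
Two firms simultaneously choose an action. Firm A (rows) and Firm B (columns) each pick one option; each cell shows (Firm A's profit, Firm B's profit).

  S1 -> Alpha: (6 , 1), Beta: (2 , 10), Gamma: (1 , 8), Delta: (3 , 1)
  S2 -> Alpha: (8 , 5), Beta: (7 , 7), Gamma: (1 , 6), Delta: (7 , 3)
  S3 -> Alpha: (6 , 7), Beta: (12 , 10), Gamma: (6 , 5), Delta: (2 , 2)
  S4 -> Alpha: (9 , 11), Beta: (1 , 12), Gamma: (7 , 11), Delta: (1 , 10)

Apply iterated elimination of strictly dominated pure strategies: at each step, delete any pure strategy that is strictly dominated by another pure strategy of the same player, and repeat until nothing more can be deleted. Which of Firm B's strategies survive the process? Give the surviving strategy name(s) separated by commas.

Beta

Column Alpha is eliminated: Beta beats it against every remaining row (S1: 10>1, S2: 7>5, S3: 10>7, S4: 12>11).
Firm B's strategy Gamma is strictly dominated by Beta (S1: 10>8, S2: 7>6, S3: 10>5, S4: 12>11) and is removed.
Row S1 is eliminated: S2 beats it against every remaining column (Beta: 7>2, Delta: 7>3).
Row S4 is eliminated: S2 beats it against every remaining column (Beta: 7>1, Delta: 7>1).
For Firm B, Beta strictly dominates Delta on the remaining rows (S2: 7>3, S3: 10>2); eliminate Delta.
Row S2 is eliminated: S3 beats it against every remaining column (Beta: 12>7).
Among the remaining strategies, none is strictly dominated by another pure strategy of the same player, so the elimination stops.
Surviving strategies — Firm A: {S3}; Firm B: {Beta}.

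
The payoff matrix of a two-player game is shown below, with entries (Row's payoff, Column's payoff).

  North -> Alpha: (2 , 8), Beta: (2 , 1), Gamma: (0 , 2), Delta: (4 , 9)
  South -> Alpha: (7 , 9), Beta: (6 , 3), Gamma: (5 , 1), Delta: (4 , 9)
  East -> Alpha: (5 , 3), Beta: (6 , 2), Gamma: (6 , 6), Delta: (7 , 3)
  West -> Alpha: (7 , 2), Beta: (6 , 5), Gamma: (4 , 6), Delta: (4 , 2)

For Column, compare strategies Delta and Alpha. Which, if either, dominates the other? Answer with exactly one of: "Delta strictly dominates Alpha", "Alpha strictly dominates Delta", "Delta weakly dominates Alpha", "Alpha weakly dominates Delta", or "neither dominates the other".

Delta weakly dominates Alpha

Delta's payoffs vs Alpha's, by Row's action — North: 9>8, South: 9=9, East: 3=3, West: 2=2.
Delta is at least as good everywhere and strictly better somewhere (tied only at South, East, West), so Delta weakly but not strictly dominates Alpha.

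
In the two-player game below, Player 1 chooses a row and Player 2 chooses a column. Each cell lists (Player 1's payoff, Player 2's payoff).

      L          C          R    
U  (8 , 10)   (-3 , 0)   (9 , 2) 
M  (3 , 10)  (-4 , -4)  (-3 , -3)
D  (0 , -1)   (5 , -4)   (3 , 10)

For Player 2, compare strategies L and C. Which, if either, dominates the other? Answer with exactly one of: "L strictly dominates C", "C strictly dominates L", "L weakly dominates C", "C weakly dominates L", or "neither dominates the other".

L's payoffs vs C's, by Player 1's action — U: 10>0, M: 10>-4, D: -1>-4.
L gives a strictly higher payoff against each choice by Player 1, so L strictly dominates C.

L strictly dominates C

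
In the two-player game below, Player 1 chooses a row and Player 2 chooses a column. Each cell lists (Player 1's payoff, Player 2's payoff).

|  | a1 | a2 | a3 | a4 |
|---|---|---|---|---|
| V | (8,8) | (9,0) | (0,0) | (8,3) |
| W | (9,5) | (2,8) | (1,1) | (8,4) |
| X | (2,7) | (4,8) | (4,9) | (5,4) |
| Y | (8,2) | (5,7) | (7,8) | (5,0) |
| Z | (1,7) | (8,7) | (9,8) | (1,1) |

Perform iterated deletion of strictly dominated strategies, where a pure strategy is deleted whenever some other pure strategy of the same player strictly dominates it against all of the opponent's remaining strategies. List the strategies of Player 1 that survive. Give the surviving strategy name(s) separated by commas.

Column a4 is eliminated: a1 beats it against every remaining row (V: 8>3, W: 5>4, X: 7>4, Y: 2>0, Z: 7>1).
Row X is eliminated: Y beats it against every remaining column (a1: 8>2, a2: 5>4, a3: 7>4).
Among the remaining strategies, none is strictly dominated by another pure strategy of the same player, so the elimination stops.
Surviving strategies — Player 1: {V, W, Y, Z}; Player 2: {a1, a2, a3}.

V, W, Y, Z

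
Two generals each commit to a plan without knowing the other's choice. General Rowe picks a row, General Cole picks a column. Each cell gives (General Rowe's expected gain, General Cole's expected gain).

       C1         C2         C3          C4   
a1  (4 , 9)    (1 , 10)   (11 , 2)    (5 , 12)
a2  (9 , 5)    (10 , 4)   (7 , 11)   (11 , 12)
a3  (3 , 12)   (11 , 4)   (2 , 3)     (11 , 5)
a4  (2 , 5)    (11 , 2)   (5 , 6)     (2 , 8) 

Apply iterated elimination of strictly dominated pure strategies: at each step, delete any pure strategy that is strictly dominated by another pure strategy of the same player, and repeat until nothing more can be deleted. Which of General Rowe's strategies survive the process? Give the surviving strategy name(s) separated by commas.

For General Cole, C4 strictly dominates C2 on the remaining rows (a1: 12>10, a2: 12>4, a3: 5>4, a4: 8>2); eliminate C2.
Row a4 is eliminated: a1 beats it against every remaining column (C1: 4>2, C3: 11>5, C4: 5>2).
General Cole's strategy C3 is strictly dominated by C4 (a1: 12>2, a2: 12>11, a3: 5>3) and is removed.
General Rowe's strategy a1 is strictly dominated by a2 (C1: 9>4, C4: 11>5) and is removed.
Among the remaining strategies, none is strictly dominated by another pure strategy of the same player, so the elimination stops.
Surviving strategies — General Rowe: {a2, a3}; General Cole: {C1, C4}.

a2, a3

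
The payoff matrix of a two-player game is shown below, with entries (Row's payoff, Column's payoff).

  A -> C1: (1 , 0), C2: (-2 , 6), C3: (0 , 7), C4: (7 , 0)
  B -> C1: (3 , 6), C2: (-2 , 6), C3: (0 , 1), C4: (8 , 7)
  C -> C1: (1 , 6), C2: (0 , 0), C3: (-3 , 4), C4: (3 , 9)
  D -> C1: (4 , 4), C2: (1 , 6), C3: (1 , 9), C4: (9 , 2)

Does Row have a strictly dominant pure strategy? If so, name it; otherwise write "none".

D vs A: C1: 4>1, C2: 1>-2, C3: 1>0, C4: 9>7.
D vs B: C1: 4>3, C2: 1>-2, C3: 1>0, C4: 9>8.
D vs C: C1: 4>1, C2: 1>0, C3: 1>-3, C4: 9>3.
D strictly beats every other strategy against every opponent action, so it is strictly dominant.

D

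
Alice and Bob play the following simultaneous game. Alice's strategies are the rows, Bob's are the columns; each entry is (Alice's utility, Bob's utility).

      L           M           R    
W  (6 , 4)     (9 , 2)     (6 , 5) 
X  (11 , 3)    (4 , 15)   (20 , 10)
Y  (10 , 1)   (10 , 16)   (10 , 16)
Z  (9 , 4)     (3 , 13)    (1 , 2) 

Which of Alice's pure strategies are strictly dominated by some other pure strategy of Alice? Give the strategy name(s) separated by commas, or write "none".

Y strictly dominates W — L: 10>6, M: 10>9, R: 10>6.
Nothing dominates X: W at L (11>6); Y at L (11>10); Z at L (11>9).
Y: no other strategy beats it everywhere (W at L (10>6); X at M (10>4); Z at L (10>9)).
Z: dominated, since X does at least as well everywhere (L: 11>9, M: 4>3, R: 20>1).

W, Z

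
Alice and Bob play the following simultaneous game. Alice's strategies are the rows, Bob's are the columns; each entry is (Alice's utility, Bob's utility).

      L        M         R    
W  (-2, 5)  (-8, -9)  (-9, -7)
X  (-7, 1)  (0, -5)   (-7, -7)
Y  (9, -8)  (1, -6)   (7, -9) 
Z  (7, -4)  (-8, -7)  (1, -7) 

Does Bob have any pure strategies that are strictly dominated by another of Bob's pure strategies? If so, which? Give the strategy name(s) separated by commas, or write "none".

R

L is not dominated — it holds its own against M at W (5>-9); R at W (5>-7).
Nothing dominates M: L at Y (-6>-8); R at X (-5>-7).
R is strictly dominated by L (W: 5>-7, X: 1>-7, Y: -8>-9, Z: -4>-7).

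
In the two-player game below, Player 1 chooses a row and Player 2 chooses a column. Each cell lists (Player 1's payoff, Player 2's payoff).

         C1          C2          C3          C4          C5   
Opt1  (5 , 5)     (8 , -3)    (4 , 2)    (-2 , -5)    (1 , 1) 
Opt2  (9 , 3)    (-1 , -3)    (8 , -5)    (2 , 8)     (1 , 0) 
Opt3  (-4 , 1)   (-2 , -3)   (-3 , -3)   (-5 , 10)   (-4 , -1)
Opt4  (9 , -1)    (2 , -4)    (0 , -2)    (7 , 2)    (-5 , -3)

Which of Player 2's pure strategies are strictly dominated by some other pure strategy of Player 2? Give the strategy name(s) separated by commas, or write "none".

Nothing dominates C1: C2 at Opt1 (5>-3); C3 at Opt1 (5>2); C4 at Opt1 (5>-5); C5 at Opt1 (5>1).
C1 strictly dominates C2 — Opt1: 5>-3, Opt2: 3>-3, Opt3: 1>-3, Opt4: -1>-4.
C3: dominated, since C1 does at least as well everywhere (Opt1: 5>2, Opt2: 3>-5, Opt3: 1>-3, Opt4: -1>-2).
C4: no other strategy beats it everywhere (C1 at Opt2 (8>3); C2 at Opt2 (8>-3); C3 at Opt2 (8>-5); C5 at Opt2 (8>0)).
C5: dominated, since C1 does at least as well everywhere (Opt1: 5>1, Opt2: 3>0, Opt3: 1>-1, Opt4: -1>-3).

C2, C3, C5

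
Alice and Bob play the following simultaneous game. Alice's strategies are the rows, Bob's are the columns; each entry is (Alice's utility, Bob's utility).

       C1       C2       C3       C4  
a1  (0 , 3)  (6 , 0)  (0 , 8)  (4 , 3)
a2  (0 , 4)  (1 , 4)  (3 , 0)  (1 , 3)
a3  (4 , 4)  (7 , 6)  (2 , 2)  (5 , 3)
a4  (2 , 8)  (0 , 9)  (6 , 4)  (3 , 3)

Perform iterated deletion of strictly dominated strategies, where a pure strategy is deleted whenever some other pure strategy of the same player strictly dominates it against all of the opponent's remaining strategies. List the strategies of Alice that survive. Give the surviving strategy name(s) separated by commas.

a3

Alice's strategy a1 is strictly dominated by a3 (C1: 4>0, C2: 7>6, C3: 2>0, C4: 5>4) and is removed.
For Bob, C1 strictly dominates C3 on the remaining rows (a2: 4>0, a3: 4>2, a4: 8>4); eliminate C3.
Alice's strategy a2 is strictly dominated by a3 (C1: 4>0, C2: 7>1, C4: 5>1) and is removed.
For Alice, a3 strictly dominates a4 on the remaining columns (C1: 4>2, C2: 7>0, C4: 5>3); eliminate a4.
For Bob, C2 strictly dominates C1 on the remaining rows (a3: 6>4); eliminate C1.
Column C4 is eliminated: C2 beats it against every remaining row (a3: 6>3).
Among the remaining strategies, none is strictly dominated by another pure strategy of the same player, so the elimination stops.
Surviving strategies — Alice: {a3}; Bob: {C2}.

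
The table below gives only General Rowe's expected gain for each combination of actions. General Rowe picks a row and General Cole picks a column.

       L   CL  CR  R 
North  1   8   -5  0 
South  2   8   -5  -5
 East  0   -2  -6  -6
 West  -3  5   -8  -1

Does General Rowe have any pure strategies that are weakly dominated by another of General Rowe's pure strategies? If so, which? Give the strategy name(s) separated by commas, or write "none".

North: no other strategy beats it everywhere (South at R (0>-5); East at L (1>0); West at L (1>-3)).
Nothing dominates South: North at L (2>1); East at L (2>0); West at L (2>-3).
East is weakly dominated by North (L: 1>0, CL: 8>-2, CR: -5>-6, R: 0>-6).
West: dominated, since North does at least as well everywhere (L: 1>-3, CL: 8>5, CR: -5>-8, R: 0>-1).

East, West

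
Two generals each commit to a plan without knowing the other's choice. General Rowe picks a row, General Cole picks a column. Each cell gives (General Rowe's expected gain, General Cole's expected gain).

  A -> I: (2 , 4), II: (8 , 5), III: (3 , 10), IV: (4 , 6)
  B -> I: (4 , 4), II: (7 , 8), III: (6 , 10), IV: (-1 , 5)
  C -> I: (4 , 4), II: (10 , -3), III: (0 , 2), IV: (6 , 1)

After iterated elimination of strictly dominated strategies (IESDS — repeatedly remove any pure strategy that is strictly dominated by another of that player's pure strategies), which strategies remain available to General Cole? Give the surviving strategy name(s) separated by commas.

For General Cole, III strictly dominates II on the remaining rows (A: 10>5, B: 10>8, C: 2>-3); eliminate II.
For General Cole, III strictly dominates IV on the remaining rows (A: 10>6, B: 10>5, C: 2>1); eliminate IV.
General Rowe's strategy A is strictly dominated by B (I: 4>2, III: 6>3) and is removed.
Among the remaining strategies, none is strictly dominated by another pure strategy of the same player, so the elimination stops.
Surviving strategies — General Rowe: {B, C}; General Cole: {I, III}.

I, III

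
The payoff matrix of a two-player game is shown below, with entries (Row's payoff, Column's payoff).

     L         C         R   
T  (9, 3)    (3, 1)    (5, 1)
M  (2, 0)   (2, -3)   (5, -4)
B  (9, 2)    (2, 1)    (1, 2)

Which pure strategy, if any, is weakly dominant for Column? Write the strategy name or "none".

L

L vs C: T: 3>1, M: 0>-3, B: 2>1.
L vs R: T: 3>1, M: 0>-4, B: 2=2.
L is at least as good as every other strategy against every opponent action, so it is weakly dominant.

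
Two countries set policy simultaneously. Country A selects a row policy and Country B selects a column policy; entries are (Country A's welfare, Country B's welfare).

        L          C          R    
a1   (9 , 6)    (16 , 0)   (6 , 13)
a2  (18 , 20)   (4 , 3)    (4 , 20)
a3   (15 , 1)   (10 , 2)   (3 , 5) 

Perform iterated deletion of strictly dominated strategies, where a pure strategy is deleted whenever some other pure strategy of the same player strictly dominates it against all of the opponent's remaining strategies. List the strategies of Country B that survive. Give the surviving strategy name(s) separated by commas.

L, R

Column C is eliminated: R beats it against every remaining row (a1: 13>0, a2: 20>3, a3: 5>2).
Row a3 is eliminated: a2 beats it against every remaining column (L: 18>15, R: 4>3).
Among the remaining strategies, none is strictly dominated by another pure strategy of the same player, so the elimination stops.
Surviving strategies — Country A: {a1, a2}; Country B: {L, R}.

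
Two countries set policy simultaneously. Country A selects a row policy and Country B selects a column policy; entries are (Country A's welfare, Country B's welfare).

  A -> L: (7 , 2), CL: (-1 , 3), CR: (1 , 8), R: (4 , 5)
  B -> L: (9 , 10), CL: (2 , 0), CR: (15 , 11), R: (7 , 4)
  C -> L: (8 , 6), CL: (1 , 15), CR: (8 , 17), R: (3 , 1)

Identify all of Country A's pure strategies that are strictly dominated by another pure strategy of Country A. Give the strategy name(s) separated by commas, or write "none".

A, C

B strictly dominates A — L: 9>7, CL: 2>-1, CR: 15>1, R: 7>4.
B is not dominated — it holds its own against A at L (9>7); C at L (9>8).
C: dominated, since B does at least as well everywhere (L: 9>8, CL: 2>1, CR: 15>8, R: 7>3).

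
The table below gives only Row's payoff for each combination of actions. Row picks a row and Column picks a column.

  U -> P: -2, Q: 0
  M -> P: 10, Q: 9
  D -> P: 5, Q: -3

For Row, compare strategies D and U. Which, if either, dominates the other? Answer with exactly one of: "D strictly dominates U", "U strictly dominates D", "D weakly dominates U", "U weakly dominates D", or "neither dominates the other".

Compare D to U across every action of Column: P: 5>-2, Q: -3<0.
D does better at P but worse at Q; neither strategy dominates the other.

neither dominates the other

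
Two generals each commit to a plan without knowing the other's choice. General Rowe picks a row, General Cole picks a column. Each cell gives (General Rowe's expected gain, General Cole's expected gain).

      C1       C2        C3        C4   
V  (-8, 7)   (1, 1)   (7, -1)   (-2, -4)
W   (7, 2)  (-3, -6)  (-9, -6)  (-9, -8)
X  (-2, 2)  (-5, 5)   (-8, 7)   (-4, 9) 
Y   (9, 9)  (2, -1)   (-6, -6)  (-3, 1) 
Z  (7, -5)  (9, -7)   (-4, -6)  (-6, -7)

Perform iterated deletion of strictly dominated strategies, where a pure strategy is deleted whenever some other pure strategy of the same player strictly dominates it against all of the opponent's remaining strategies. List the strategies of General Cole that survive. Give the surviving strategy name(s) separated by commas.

C1

Row W is eliminated: Y beats it against every remaining column (C1: 9>7, C2: 2>-3, C3: -6>-9, C4: -3>-9).
For General Rowe, Y strictly dominates X on the remaining columns (C1: 9>-2, C2: 2>-5, C3: -6>-8, C4: -3>-4); eliminate X.
General Cole's strategy C2 is strictly dominated by C1 (V: 7>1, Y: 9>-1, Z: -5>-7) and is removed.
Column C3 is eliminated: C1 beats it against every remaining row (V: 7>-1, Y: 9>-6, Z: -5>-6).
General Rowe's strategy Z is strictly dominated by Y (C1: 9>7, C4: -3>-6) and is removed.
Column C4 is eliminated: C1 beats it against every remaining row (V: 7>-4, Y: 9>1).
General Rowe's strategy V is strictly dominated by Y (C1: 9>-8) and is removed.
Among the remaining strategies, none is strictly dominated by another pure strategy of the same player, so the elimination stops.
Surviving strategies — General Rowe: {Y}; General Cole: {C1}.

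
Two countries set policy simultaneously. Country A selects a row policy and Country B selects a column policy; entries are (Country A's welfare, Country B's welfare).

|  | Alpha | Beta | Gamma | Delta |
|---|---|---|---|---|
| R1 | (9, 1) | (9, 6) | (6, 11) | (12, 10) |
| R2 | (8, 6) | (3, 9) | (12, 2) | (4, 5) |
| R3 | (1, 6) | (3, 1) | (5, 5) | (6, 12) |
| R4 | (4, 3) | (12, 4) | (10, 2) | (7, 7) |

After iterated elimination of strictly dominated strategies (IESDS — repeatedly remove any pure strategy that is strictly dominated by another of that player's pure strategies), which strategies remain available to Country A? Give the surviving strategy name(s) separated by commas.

For Country A, R1 strictly dominates R3 on the remaining columns (Alpha: 9>1, Beta: 9>3, Gamma: 6>5, Delta: 12>6); eliminate R3.
Column Alpha is eliminated: Beta beats it against every remaining row (R1: 6>1, R2: 9>6, R4: 4>3).
Among the remaining strategies, none is strictly dominated by another pure strategy of the same player, so the elimination stops.
Surviving strategies — Country A: {R1, R2, R4}; Country B: {Beta, Gamma, Delta}.

R1, R2, R4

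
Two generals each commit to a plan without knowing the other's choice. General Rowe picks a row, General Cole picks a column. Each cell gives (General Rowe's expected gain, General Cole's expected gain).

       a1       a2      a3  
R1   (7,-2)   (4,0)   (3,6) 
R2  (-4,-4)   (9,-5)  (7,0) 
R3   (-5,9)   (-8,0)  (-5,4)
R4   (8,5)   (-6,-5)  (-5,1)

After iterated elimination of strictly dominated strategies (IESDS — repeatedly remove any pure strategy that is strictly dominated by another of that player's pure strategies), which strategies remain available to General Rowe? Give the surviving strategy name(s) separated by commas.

General Rowe's strategy R3 is strictly dominated by R1 (a1: 7>-5, a2: 4>-8, a3: 3>-5) and is removed.
For General Cole, a3 strictly dominates a2 on the remaining rows (R1: 6>0, R2: 0>-5, R4: 1>-5); eliminate a2.
Among the remaining strategies, none is strictly dominated by another pure strategy of the same player, so the elimination stops.
Surviving strategies — General Rowe: {R1, R2, R4}; General Cole: {a1, a3}.

R1, R2, R4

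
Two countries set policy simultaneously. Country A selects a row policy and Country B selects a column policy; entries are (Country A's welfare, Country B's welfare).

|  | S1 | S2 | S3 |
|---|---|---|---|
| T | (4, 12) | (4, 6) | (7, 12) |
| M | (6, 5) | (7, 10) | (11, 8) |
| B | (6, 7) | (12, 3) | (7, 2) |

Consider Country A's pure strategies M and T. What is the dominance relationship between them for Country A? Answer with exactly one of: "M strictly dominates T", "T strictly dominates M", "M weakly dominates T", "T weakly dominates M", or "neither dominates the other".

M's payoffs vs T's, by Country B's action — S1: 6>4, S2: 7>4, S3: 11>7.
M gives a strictly higher payoff against each choice by Country B, so M strictly dominates T.

M strictly dominates T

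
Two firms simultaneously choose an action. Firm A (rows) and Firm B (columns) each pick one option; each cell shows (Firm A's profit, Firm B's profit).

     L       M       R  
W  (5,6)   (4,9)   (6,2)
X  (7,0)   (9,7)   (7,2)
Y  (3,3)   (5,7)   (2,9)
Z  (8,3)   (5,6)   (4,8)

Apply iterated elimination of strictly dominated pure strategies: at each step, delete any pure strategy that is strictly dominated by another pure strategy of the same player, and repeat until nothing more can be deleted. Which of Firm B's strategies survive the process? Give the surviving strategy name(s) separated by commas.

M

For Firm A, X strictly dominates W on the remaining columns (L: 7>5, M: 9>4, R: 7>6); eliminate W.
Firm A's strategy Y is strictly dominated by X (L: 7>3, M: 9>5, R: 7>2) and is removed.
Firm B's strategy L is strictly dominated by M (X: 7>0, Z: 6>3) and is removed.
Firm A's strategy Z is strictly dominated by X (M: 9>5, R: 7>4) and is removed.
Firm B's strategy R is strictly dominated by M (X: 7>2) and is removed.
Among the remaining strategies, none is strictly dominated by another pure strategy of the same player, so the elimination stops.
Surviving strategies — Firm A: {X}; Firm B: {M}.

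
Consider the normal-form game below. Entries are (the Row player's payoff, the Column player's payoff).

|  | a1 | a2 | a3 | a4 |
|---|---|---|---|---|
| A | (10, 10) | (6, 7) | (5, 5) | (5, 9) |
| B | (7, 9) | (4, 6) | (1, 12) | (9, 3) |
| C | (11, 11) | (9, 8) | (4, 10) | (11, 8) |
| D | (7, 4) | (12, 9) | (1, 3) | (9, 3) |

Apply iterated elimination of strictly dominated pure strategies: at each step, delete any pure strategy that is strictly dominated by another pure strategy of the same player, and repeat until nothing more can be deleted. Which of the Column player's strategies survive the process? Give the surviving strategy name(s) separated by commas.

a1, a2

The Row player's strategy B is strictly dominated by C (a1: 11>7, a2: 9>4, a3: 4>1, a4: 11>9) and is removed.
The Column player's strategy a3 is strictly dominated by a1 (A: 10>5, C: 11>10, D: 4>3) and is removed.
The Row player's strategy A is strictly dominated by C (a1: 11>10, a2: 9>6, a4: 11>5) and is removed.
Column a4 is eliminated: a1 beats it against every remaining row (C: 11>8, D: 4>3).
Among the remaining strategies, none is strictly dominated by another pure strategy of the same player, so the elimination stops.
Surviving strategies — the Row player: {C, D}; the Column player: {a1, a2}.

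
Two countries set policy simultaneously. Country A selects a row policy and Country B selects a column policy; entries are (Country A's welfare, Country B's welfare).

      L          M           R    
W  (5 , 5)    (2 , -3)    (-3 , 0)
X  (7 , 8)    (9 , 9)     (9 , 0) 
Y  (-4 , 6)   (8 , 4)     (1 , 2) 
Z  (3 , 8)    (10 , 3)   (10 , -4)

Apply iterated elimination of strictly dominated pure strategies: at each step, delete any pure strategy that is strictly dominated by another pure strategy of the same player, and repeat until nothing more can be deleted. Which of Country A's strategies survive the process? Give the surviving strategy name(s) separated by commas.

X, Z

For Country A, X strictly dominates W on the remaining columns (L: 7>5, M: 9>2, R: 9>-3); eliminate W.
For Country A, X strictly dominates Y on the remaining columns (L: 7>-4, M: 9>8, R: 9>1); eliminate Y.
Country B's strategy R is strictly dominated by L (X: 8>0, Z: 8>-4) and is removed.
Among the remaining strategies, none is strictly dominated by another pure strategy of the same player, so the elimination stops.
Surviving strategies — Country A: {X, Z}; Country B: {L, M}.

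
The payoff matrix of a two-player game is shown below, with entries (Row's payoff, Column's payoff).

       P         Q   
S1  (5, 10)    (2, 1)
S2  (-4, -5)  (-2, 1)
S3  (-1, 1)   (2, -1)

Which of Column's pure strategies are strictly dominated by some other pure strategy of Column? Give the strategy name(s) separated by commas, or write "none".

none

Nothing dominates P: Q at S1 (10>1).
Nothing dominates Q: P at S2 (1>-5).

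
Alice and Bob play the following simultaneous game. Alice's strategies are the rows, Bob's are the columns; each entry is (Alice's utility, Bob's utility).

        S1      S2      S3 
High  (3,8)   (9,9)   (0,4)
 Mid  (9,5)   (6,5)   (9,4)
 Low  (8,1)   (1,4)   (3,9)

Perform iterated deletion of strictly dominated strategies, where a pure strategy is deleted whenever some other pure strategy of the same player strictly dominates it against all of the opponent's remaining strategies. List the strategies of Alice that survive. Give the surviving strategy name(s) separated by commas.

High, Mid

Alice's strategy Low is strictly dominated by Mid (S1: 9>8, S2: 6>1, S3: 9>3) and is removed.
Column S3 is eliminated: S1 beats it against every remaining row (High: 8>4, Mid: 5>4).
Among the remaining strategies, none is strictly dominated by another pure strategy of the same player, so the elimination stops.
Surviving strategies — Alice: {High, Mid}; Bob: {S1, S2}.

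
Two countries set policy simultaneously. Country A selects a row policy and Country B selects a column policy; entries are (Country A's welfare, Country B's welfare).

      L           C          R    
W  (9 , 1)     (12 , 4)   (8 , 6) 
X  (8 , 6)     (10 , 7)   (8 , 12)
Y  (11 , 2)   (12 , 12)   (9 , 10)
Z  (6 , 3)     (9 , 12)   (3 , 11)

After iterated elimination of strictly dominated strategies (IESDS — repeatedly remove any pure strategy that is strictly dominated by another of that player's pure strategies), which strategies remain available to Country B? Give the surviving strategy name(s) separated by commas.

C, R

Row X is eliminated: Y beats it against every remaining column (L: 11>8, C: 12>10, R: 9>8).
Country A's strategy Z is strictly dominated by W (L: 9>6, C: 12>9, R: 8>3) and is removed.
Column L is eliminated: C beats it against every remaining row (W: 4>1, Y: 12>2).
Among the remaining strategies, none is strictly dominated by another pure strategy of the same player, so the elimination stops.
Surviving strategies — Country A: {W, Y}; Country B: {C, R}.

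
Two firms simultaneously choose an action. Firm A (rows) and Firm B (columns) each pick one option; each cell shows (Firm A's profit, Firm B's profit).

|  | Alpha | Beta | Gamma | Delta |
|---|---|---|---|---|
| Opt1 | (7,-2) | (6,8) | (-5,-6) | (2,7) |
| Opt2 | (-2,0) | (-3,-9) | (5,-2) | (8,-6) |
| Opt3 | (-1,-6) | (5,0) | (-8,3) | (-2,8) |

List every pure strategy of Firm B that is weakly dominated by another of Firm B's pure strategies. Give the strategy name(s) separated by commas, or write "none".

Nothing dominates Alpha: Beta at Opt2 (0>-9); Gamma at Opt1 (-2>-6); Delta at Opt2 (0>-6).
Beta is not dominated — it holds its own against Alpha at Opt1 (8>-2); Gamma at Opt1 (8>-6); Delta at Opt1 (8>7).
Nothing dominates Gamma: Alpha at Opt3 (3>-6); Beta at Opt2 (-2>-9); Delta at Opt2 (-2>-6).
Nothing dominates Delta: Alpha at Opt1 (7>-2); Beta at Opt2 (-6>-9); Gamma at Opt1 (7>-6).

none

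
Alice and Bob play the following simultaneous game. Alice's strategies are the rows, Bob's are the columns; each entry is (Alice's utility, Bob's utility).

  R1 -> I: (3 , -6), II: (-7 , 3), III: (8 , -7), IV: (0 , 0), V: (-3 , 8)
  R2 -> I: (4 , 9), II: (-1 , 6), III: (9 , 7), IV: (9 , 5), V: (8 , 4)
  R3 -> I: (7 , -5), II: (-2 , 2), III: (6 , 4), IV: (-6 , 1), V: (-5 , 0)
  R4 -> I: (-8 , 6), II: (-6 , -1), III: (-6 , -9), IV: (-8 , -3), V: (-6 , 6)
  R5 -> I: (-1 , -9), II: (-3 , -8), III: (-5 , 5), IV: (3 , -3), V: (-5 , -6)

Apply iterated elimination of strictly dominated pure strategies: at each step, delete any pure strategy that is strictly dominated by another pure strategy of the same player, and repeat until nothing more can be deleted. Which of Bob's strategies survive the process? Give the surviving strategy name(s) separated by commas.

Row R1 is eliminated: R2 beats it against every remaining column (I: 4>3, II: -1>-7, III: 9>8, IV: 9>0, V: 8>-3).
For Alice, R2 strictly dominates R4 on the remaining columns (I: 4>-8, II: -1>-6, III: 9>-6, IV: 9>-8, V: 8>-6); eliminate R4.
Row R5 is eliminated: R2 beats it against every remaining column (I: 4>-1, II: -1>-3, III: 9>-5, IV: 9>3, V: 8>-5).
For Bob, III strictly dominates II on the remaining rows (R2: 7>6, R3: 4>2); eliminate II.
Column IV is eliminated: III beats it against every remaining row (R2: 7>5, R3: 4>1).
For Bob, III strictly dominates V on the remaining rows (R2: 7>4, R3: 4>0); eliminate V.
Among the remaining strategies, none is strictly dominated by another pure strategy of the same player, so the elimination stops.
Surviving strategies — Alice: {R2, R3}; Bob: {I, III}.

I, III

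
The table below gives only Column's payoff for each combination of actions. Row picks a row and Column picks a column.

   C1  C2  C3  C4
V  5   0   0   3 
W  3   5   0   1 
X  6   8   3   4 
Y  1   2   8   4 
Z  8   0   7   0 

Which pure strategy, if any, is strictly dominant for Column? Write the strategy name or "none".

C1 fails to dominate C2 at W (3<5).
C2 fails to dominate C1 at V (0<5).
C3 fails to dominate C1 at V (0<5).
C4 fails to dominate C1 at V (3<5).
No single strategy dominates all the others.

none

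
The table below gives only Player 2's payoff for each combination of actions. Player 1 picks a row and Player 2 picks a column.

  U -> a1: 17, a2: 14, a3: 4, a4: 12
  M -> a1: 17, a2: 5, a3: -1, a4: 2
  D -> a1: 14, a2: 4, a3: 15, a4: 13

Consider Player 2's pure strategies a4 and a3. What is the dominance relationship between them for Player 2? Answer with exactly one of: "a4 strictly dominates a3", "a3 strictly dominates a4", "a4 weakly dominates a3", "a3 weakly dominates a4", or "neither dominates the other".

Compare a4 to a3 across each opponent action: U: 12>4, M: 2>-1, D: 13<15.
a4 does better at U, M but worse at D; neither strategy dominates the other.

neither dominates the other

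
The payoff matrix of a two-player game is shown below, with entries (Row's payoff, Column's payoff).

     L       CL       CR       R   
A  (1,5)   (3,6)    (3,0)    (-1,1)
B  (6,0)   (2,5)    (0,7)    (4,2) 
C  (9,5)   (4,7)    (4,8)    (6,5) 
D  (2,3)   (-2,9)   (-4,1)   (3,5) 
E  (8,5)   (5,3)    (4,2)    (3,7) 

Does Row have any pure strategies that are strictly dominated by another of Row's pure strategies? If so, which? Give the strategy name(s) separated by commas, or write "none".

A, B, D

C strictly dominates A — L: 9>1, CL: 4>3, CR: 4>3, R: 6>-1.
C strictly dominates B — L: 9>6, CL: 4>2, CR: 4>0, R: 6>4.
Nothing dominates C: A at L (9>1); B at L (9>6); D at L (9>2); E at L (9>8).
D: dominated, since B does at least as well everywhere (L: 6>2, CL: 2>-2, CR: 0>-4, R: 4>3).
Nothing dominates E: A at L (8>1); B at L (8>6); C at CL (5>4); D at L (8>2).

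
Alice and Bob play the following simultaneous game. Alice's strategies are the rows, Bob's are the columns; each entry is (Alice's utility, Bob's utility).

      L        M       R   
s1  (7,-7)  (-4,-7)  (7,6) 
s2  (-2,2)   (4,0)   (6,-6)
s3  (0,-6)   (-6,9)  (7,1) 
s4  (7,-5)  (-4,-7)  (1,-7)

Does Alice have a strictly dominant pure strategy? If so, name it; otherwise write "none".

s1 fails to dominate s2 at M (-4<4).
s2 fails to dominate s1 at L (-2<7).
s3 fails to dominate s1 at L (0<7).
s4 fails to dominate s1 at L (7=7).
No single strategy dominates all the others.

none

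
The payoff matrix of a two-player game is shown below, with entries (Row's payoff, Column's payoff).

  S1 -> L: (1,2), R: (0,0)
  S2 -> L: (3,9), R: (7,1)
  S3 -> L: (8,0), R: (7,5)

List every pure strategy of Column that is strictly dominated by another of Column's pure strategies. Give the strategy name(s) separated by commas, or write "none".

L: no other strategy beats it everywhere (R at S1 (2>0)).
Nothing dominates R: L at S3 (5>0).

none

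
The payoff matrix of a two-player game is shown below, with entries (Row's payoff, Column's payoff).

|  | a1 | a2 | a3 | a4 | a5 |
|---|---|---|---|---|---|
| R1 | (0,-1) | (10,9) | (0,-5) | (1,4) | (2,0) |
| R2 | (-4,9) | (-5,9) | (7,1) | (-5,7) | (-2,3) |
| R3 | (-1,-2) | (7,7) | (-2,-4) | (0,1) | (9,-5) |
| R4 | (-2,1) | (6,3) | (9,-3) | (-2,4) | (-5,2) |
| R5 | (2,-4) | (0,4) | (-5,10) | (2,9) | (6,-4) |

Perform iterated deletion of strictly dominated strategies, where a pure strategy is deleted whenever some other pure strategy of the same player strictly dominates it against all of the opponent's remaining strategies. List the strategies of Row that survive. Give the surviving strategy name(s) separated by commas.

Column a5 is eliminated: a2 beats it against every remaining row (R1: 9>0, R2: 9>3, R3: 7>-5, R4: 3>2, R5: 4>-4).
Row's strategy R2 is strictly dominated by R4 (a1: -2>-4, a2: 6>-5, a3: 9>7, a4: -2>-5) and is removed.
Row's strategy R3 is strictly dominated by R1 (a1: 0>-1, a2: 10>7, a3: 0>-2, a4: 1>0) and is removed.
Column's strategy a1 is strictly dominated by a2 (R1: 9>-1, R4: 3>1, R5: 4>-4) and is removed.
Among the remaining strategies, none is strictly dominated by another pure strategy of the same player, so the elimination stops.
Surviving strategies — Row: {R1, R4, R5}; Column: {a2, a3, a4}.

R1, R4, R5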